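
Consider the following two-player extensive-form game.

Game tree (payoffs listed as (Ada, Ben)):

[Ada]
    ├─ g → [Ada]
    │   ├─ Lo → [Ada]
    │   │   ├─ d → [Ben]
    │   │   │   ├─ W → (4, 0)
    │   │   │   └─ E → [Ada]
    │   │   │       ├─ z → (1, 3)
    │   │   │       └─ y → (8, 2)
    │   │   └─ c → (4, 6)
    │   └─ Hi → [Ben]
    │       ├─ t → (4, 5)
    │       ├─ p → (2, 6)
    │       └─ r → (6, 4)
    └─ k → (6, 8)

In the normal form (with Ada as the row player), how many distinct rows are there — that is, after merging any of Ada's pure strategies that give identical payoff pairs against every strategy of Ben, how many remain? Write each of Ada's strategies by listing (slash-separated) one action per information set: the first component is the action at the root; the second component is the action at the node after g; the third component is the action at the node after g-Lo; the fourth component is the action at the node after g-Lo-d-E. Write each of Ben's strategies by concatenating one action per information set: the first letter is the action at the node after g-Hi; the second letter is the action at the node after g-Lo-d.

Ada has 16 pure strategies: g/Lo/d/z, g/Lo/d/y, g/Lo/c/z, g/Lo/c/y, g/Hi/d/z, g/Hi/d/y, g/Hi/c/z, g/Hi/c/y, k/Lo/d/z, k/Lo/d/y, k/Lo/c/z, k/Lo/c/y, k/Hi/d/z, k/Hi/d/y, k/Hi/c/z, k/Hi/c/y. Columns: tW, tE, pW, pE, rW, rE.
{g/Lo/d/z} → row (4,0) (1,3) (4,0) (1,3) (4,0) (1,3)
{g/Lo/d/y} → row (4,0) (8,2) (4,0) (8,2) (4,0) (8,2)
{g/Lo/c/z, g/Lo/c/y} → row (4,6) (4,6) (4,6) (4,6) (4,6) (4,6)
{g/Hi/d/z, g/Hi/d/y, g/Hi/c/z, g/Hi/c/y} → row (4,5) (4,5) (2,6) (2,6) (6,4) (6,4)
{k/Lo/d/z, k/Lo/d/y, k/Lo/c/z, k/Lo/c/y, k/Hi/d/z, k/Hi/d/y, k/Hi/c/z, k/Hi/c/y} → row (6,8) (6,8) (6,8) (6,8) (6,8) (6,8)
That's 5 distinct rows out of 16 strategies.

5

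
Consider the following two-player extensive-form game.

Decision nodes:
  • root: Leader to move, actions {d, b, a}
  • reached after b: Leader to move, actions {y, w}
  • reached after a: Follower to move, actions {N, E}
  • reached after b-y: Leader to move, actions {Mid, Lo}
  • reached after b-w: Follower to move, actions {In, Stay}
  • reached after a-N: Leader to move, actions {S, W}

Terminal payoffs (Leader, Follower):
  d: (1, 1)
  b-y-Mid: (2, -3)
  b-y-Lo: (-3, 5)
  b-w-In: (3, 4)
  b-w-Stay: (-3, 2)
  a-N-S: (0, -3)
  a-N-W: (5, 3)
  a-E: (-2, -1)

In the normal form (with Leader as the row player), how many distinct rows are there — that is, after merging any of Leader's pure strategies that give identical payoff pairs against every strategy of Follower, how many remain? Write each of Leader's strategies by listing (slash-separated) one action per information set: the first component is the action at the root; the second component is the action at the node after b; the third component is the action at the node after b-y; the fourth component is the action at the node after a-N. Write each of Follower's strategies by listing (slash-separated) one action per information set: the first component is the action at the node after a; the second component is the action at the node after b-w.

Leader has 24 pure strategies: d/y/Mid/S, d/y/Mid/W, d/y/Lo/S, d/y/Lo/W, d/w/Mid/S, d/w/Mid/W, d/w/Lo/S, d/w/Lo/W, b/y/Mid/S, b/y/Mid/W, b/y/Lo/S, b/y/Lo/W, b/w/Mid/S, b/w/Mid/W, b/w/Lo/S, b/w/Lo/W, a/y/Mid/S, a/y/Mid/W, a/y/Lo/S, a/y/Lo/W, a/w/Mid/S, a/w/Mid/W, a/w/Lo/S, a/w/Lo/W. Columns: N/In, N/Stay, E/In, E/Stay.
{d/y/Mid/S, d/y/Mid/W, d/y/Lo/S, d/y/Lo/W, d/w/Mid/S, d/w/Mid/W, d/w/Lo/S, d/w/Lo/W} → row (1,1) (1,1) (1,1) (1,1)
{b/y/Mid/S, b/y/Mid/W} → row (2,-3) (2,-3) (2,-3) (2,-3)
{b/y/Lo/S, b/y/Lo/W} → row (-3,5) (-3,5) (-3,5) (-3,5)
{b/w/Mid/S, b/w/Mid/W, b/w/Lo/S, b/w/Lo/W} → row (3,4) (-3,2) (3,4) (-3,2)
{a/y/Mid/S, a/y/Lo/S, a/w/Mid/S, a/w/Lo/S} → row (0,-3) (0,-3) (-2,-1) (-2,-1)
{a/y/Mid/W, a/y/Lo/W, a/w/Mid/W, a/w/Lo/W} → row (5,3) (5,3) (-2,-1) (-2,-1)
That's 6 distinct rows out of 24 strategies.

6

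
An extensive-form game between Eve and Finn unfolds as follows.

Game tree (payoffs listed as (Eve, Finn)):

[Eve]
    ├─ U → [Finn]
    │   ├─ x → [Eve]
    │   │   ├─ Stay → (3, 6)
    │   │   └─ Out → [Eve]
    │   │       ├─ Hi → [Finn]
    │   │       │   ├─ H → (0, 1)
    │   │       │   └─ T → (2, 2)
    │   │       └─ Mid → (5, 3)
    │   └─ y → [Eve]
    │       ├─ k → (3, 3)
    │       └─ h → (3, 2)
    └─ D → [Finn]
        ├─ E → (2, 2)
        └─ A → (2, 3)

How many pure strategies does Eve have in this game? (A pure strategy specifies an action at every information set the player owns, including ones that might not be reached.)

Eve owns the root with actions {U, D} — two choices.
Eve owns the node after U-x with actions {Stay, Out} — two choices.
Eve owns the node after U-y with actions {k, h} — two choices.
Eve owns the node after U-x-Out with actions {Hi, Mid} — two choices.
A pure strategy fixes one action at each information set independently, so the count is the product 2 × 2 × 2 × 2 = 16.
(For reference, Finn has 8 pure strategies, giving a 16×8 normal-form matrix.)

16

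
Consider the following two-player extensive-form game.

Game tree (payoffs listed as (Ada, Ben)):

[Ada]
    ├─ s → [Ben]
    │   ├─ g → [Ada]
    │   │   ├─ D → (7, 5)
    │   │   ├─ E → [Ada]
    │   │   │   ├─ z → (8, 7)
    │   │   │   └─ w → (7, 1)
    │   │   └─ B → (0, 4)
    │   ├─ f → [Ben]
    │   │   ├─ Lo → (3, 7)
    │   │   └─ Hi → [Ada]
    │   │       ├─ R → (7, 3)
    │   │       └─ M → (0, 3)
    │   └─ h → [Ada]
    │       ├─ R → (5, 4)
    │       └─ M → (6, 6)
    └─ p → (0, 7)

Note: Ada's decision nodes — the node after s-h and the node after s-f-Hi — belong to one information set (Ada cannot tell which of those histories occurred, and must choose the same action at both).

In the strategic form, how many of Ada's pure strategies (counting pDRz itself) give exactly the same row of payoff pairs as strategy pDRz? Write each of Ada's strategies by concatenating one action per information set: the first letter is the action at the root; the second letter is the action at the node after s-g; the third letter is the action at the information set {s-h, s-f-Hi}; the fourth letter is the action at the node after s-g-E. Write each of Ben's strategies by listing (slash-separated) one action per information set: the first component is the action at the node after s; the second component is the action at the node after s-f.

12

Row for pDRz (columns g/Lo, g/Hi, f/Lo, f/Hi, h/Lo, h/Hi): (0,7) (0,7) (0,7) (0,7) (0,7) (0,7).
Under pDRz, Ada's choice at the node after s-g and at the information set {s-h, s-f-Hi} and at the node after s-g-E can never be reached regardless of what Ben does, so varying those choices leaves every outcome unchanged.
Holding the reachable choices fixed and varying the unreachable ones freely already gives 3 × 2 × 2 = 12 equivalent strategies.
No other strategy reproduces this row, so those 12 are the full class: pDRz, pDRw, pDMz, pDMw, pERz, pERw, pEMz, pEMw, pBRz, pBRw, pBMz, pBMw.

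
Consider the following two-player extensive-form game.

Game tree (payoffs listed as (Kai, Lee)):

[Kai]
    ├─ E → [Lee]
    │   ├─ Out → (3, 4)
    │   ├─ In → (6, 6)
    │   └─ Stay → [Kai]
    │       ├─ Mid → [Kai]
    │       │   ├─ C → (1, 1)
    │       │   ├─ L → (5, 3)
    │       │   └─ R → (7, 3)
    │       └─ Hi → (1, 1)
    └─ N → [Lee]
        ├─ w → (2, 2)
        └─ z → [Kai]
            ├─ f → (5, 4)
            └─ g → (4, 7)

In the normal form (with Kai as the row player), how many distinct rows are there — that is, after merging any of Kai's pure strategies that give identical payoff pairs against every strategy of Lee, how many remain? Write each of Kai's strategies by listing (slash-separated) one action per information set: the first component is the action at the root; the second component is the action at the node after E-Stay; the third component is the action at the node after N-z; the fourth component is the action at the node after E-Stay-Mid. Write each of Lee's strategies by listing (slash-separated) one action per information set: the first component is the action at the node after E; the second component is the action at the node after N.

5

Kai has 24 pure strategies: E/Mid/f/C, E/Mid/f/L, E/Mid/f/R, E/Mid/g/C, E/Mid/g/L, E/Mid/g/R, E/Hi/f/C, E/Hi/f/L, E/Hi/f/R, E/Hi/g/C, E/Hi/g/L, E/Hi/g/R, N/Mid/f/C, N/Mid/f/L, N/Mid/f/R, N/Mid/g/C, N/Mid/g/L, N/Mid/g/R, N/Hi/f/C, N/Hi/f/L, N/Hi/f/R, N/Hi/g/C, N/Hi/g/L, N/Hi/g/R. Columns: Out/w, Out/z, In/w, In/z, Stay/w, Stay/z.
{E/Mid/f/C, E/Mid/g/C, E/Hi/f/C, E/Hi/f/L, E/Hi/f/R, E/Hi/g/C, E/Hi/g/L, E/Hi/g/R} → row (3,4) (3,4) (6,6) (6,6) (1,1) (1,1)
{E/Mid/f/L, E/Mid/g/L} → row (3,4) (3,4) (6,6) (6,6) (5,3) (5,3)
{E/Mid/f/R, E/Mid/g/R} → row (3,4) (3,4) (6,6) (6,6) (7,3) (7,3)
{N/Mid/f/C, N/Mid/f/L, N/Mid/f/R, N/Hi/f/C, N/Hi/f/L, N/Hi/f/R} → row (2,2) (5,4) (2,2) (5,4) (2,2) (5,4)
{N/Mid/g/C, N/Mid/g/L, N/Mid/g/R, N/Hi/g/C, N/Hi/g/L, N/Hi/g/R} → row (2,2) (4,7) (2,2) (4,7) (2,2) (4,7)
That's 5 distinct rows out of 24 strategies.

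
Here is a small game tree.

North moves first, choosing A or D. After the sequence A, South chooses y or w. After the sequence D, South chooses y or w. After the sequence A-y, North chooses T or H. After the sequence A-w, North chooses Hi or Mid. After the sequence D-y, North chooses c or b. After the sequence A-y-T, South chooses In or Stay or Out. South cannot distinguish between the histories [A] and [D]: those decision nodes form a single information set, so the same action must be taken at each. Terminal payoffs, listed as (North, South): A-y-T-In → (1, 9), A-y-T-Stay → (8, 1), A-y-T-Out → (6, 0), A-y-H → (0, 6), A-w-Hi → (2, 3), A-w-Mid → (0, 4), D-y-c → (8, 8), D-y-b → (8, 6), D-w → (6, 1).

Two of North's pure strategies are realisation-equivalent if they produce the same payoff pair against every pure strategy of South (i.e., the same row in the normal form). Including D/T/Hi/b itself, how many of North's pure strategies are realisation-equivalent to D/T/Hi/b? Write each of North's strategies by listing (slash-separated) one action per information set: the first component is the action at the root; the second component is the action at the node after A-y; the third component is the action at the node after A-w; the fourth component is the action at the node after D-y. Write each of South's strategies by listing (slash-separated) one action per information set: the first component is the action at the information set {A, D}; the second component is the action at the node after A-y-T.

4

Row for D/T/Hi/b (columns y/In, y/Stay, y/Out, w/In, w/Stay, w/Out): (8,6) (8,6) (8,6) (6,1) (6,1) (6,1).
Under D/T/Hi/b, North's choice at the node after A-y and at the node after A-w can never be reached regardless of what South does, so varying those choices leaves every outcome unchanged.
Holding the reachable choices fixed and varying the unreachable ones freely already gives 2 × 2 = 4 equivalent strategies.
No other strategy reproduces this row, so those 4 are the full class: D/T/Hi/b, D/T/Mid/b, D/H/Hi/b, D/H/Mid/b.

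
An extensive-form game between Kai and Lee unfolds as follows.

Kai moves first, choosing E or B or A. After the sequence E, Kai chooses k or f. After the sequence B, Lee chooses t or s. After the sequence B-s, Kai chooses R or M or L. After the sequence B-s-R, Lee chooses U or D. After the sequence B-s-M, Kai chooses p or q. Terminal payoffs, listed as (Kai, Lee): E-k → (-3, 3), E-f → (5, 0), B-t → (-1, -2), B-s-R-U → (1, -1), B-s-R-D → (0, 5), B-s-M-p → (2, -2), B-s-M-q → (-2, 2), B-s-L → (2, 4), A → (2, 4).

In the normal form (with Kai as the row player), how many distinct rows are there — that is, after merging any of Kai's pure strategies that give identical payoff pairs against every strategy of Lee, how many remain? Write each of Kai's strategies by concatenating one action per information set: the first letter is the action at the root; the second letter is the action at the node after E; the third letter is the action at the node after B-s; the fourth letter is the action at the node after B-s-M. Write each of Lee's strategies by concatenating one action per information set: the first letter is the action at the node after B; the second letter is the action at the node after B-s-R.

7

Kai has 36 pure strategies: EkRp, EkRq, EkMp, EkMq, EkLp, EkLq, EfRp, EfRq, EfMp, EfMq, EfLp, EfLq, BkRp, BkRq, BkMp, BkMq, BkLp, BkLq, BfRp, BfRq, BfMp, BfMq, BfLp, BfLq, AkRp, AkRq, AkMp, AkMq, AkLp, AkLq, AfRp, AfRq, AfMp, AfMq, AfLp, AfLq. Columns: tU, tD, sU, sD.
{EkRp, EkRq, EkMp, EkMq, EkLp, EkLq} → row (-3,3) (-3,3) (-3,3) (-3,3)
{EfRp, EfRq, EfMp, EfMq, EfLp, EfLq} → row (5,0) (5,0) (5,0) (5,0)
{BkRp, BkRq, BfRp, BfRq} → row (-1,-2) (-1,-2) (1,-1) (0,5)
{BkMp, BfMp} → row (-1,-2) (-1,-2) (2,-2) (2,-2)
{BkMq, BfMq} → row (-1,-2) (-1,-2) (-2,2) (-2,2)
{BkLp, BkLq, BfLp, BfLq} → row (-1,-2) (-1,-2) (2,4) (2,4)
{AkRp, AkRq, AkMp, AkMq, AkLp, AkLq, AfRp, AfRq, AfMp, AfMq, AfLp, AfLq} → row (2,4) (2,4) (2,4) (2,4)
That's 7 distinct rows out of 36 strategies.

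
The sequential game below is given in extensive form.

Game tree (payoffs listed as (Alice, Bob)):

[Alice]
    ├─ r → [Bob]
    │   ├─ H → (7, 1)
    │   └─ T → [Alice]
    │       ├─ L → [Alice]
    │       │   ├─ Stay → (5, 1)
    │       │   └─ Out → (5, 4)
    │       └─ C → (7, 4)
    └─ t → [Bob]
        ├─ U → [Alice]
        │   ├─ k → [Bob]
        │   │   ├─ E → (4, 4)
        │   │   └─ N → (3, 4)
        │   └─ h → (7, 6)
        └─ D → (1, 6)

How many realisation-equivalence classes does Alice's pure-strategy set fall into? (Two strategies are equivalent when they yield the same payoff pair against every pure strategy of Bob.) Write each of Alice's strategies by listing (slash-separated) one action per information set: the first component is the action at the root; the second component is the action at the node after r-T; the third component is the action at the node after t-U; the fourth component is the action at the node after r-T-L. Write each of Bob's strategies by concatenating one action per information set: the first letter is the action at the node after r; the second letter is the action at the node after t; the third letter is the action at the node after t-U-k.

Alice has 16 pure strategies: r/L/k/Stay, r/L/k/Out, r/L/h/Stay, r/L/h/Out, r/C/k/Stay, r/C/k/Out, r/C/h/Stay, r/C/h/Out, t/L/k/Stay, t/L/k/Out, t/L/h/Stay, t/L/h/Out, t/C/k/Stay, t/C/k/Out, t/C/h/Stay, t/C/h/Out. Columns: HUE, HUN, HDE, HDN, TUE, TUN, TDE, TDN.
{r/L/k/Stay, r/L/h/Stay} → row (7,1) (7,1) (7,1) (7,1) (5,1) (5,1) (5,1) (5,1)
{r/L/k/Out, r/L/h/Out} → row (7,1) (7,1) (7,1) (7,1) (5,4) (5,4) (5,4) (5,4)
{r/C/k/Stay, r/C/k/Out, r/C/h/Stay, r/C/h/Out} → row (7,1) (7,1) (7,1) (7,1) (7,4) (7,4) (7,4) (7,4)
{t/L/k/Stay, t/L/k/Out, t/C/k/Stay, t/C/k/Out} → row (4,4) (3,4) (1,6) (1,6) (4,4) (3,4) (1,6) (1,6)
{t/L/h/Stay, t/L/h/Out, t/C/h/Stay, t/C/h/Out} → row (7,6) (7,6) (1,6) (1,6) (7,6) (7,6) (1,6) (1,6)
That's 5 distinct rows out of 16 strategies.

5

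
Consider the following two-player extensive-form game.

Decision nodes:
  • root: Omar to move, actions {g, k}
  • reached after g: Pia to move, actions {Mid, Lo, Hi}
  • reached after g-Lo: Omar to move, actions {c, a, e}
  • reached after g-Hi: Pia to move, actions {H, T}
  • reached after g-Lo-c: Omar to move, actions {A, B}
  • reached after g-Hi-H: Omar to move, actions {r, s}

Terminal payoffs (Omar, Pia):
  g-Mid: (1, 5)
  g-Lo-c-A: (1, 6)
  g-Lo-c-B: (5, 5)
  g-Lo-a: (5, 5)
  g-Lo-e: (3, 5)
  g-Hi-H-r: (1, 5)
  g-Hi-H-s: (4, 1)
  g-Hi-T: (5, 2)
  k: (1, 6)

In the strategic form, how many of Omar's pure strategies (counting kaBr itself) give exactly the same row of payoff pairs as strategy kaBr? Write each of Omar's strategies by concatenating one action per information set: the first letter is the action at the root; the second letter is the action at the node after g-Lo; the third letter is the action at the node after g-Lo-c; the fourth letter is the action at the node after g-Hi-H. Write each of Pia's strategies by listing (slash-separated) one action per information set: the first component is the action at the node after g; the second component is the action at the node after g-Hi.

12

Row for kaBr (columns Mid/H, Mid/T, Lo/H, Lo/T, Hi/H, Hi/T): (1,6) (1,6) (1,6) (1,6) (1,6) (1,6).
Under kaBr, Omar's choice at the node after g-Lo and at the node after g-Lo-c and at the node after g-Hi-H can never be reached regardless of what Pia does, so varying those choices leaves every outcome unchanged.
Holding the reachable choices fixed and varying the unreachable ones freely already gives 3 × 2 × 2 = 12 equivalent strategies.
No other strategy reproduces this row, so those 12 are the full class: kcAr, kcAs, kcBr, kcBs, kaAr, kaAs, kaBr, kaBs, keAr, keAs, keBr, keBs.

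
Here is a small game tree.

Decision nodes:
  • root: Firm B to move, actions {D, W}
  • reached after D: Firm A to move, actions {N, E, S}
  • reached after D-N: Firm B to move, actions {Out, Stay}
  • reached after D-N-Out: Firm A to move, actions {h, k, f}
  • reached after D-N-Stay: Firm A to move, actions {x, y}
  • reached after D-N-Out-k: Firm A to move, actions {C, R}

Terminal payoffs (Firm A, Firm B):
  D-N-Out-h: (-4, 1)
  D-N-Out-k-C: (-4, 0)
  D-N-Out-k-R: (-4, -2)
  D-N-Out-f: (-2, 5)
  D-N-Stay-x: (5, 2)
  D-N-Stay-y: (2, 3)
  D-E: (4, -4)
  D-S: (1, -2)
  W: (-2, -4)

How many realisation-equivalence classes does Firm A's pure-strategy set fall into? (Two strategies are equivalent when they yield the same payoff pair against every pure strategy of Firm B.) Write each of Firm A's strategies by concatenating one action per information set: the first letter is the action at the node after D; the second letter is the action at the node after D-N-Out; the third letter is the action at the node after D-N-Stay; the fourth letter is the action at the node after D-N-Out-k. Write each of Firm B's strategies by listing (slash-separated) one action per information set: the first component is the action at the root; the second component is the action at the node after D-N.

Firm A has 36 pure strategies: NhxC, NhxR, NhyC, NhyR, NkxC, NkxR, NkyC, NkyR, NfxC, NfxR, NfyC, NfyR, EhxC, EhxR, EhyC, EhyR, EkxC, EkxR, EkyC, EkyR, EfxC, EfxR, EfyC, EfyR, ShxC, ShxR, ShyC, ShyR, SkxC, SkxR, SkyC, SkyR, SfxC, SfxR, SfyC, SfyR. Columns: D/Out, D/Stay, W/Out, W/Stay.
{NhxC, NhxR} → row (-4,1) (5,2) (-2,-4) (-2,-4)
{NhyC, NhyR} → row (-4,1) (2,3) (-2,-4) (-2,-4)
{NkxC} → row (-4,0) (5,2) (-2,-4) (-2,-4)
{NkxR} → row (-4,-2) (5,2) (-2,-4) (-2,-4)
{NkyC} → row (-4,0) (2,3) (-2,-4) (-2,-4)
{NkyR} → row (-4,-2) (2,3) (-2,-4) (-2,-4)
{NfxC, NfxR} → row (-2,5) (5,2) (-2,-4) (-2,-4)
{NfyC, NfyR} → row (-2,5) (2,3) (-2,-4) (-2,-4)
{EhxC, EhxR, EhyC, EhyR, EkxC, EkxR, EkyC, EkyR, EfxC, EfxR, EfyC, EfyR} → row (4,-4) (4,-4) (-2,-4) (-2,-4)
{ShxC, ShxR, ShyC, ShyR, SkxC, SkxR, SkyC, SkyR, SfxC, SfxR, SfyC, SfyR} → row (1,-2) (1,-2) (-2,-4) (-2,-4)
That's 10 distinct rows out of 36 strategies.

10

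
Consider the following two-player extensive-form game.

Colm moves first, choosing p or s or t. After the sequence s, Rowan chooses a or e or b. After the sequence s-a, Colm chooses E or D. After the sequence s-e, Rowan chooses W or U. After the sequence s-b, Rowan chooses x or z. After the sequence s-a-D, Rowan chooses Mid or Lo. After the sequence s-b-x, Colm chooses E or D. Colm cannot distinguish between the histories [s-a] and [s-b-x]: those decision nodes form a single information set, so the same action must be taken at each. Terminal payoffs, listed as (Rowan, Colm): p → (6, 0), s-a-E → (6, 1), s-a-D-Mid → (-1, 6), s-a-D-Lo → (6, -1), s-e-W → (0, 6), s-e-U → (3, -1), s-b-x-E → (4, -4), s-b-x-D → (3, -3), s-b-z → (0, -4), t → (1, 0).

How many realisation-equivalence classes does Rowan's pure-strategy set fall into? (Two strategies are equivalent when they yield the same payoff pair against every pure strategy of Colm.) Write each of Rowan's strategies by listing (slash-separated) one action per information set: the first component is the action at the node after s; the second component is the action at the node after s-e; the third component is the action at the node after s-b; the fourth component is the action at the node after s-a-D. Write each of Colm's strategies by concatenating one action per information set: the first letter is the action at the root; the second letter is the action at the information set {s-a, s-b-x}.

Rowan has 24 pure strategies: a/W/x/Mid, a/W/x/Lo, a/W/z/Mid, a/W/z/Lo, a/U/x/Mid, a/U/x/Lo, a/U/z/Mid, a/U/z/Lo, e/W/x/Mid, e/W/x/Lo, e/W/z/Mid, e/W/z/Lo, e/U/x/Mid, e/U/x/Lo, e/U/z/Mid, e/U/z/Lo, b/W/x/Mid, b/W/x/Lo, b/W/z/Mid, b/W/z/Lo, b/U/x/Mid, b/U/x/Lo, b/U/z/Mid, b/U/z/Lo. Columns: pE, pD, sE, sD, tE, tD.
{a/W/x/Mid, a/W/z/Mid, a/U/x/Mid, a/U/z/Mid} → row (6,0) (6,0) (6,1) (-1,6) (1,0) (1,0)
{a/W/x/Lo, a/W/z/Lo, a/U/x/Lo, a/U/z/Lo} → row (6,0) (6,0) (6,1) (6,-1) (1,0) (1,0)
{e/W/x/Mid, e/W/x/Lo, e/W/z/Mid, e/W/z/Lo} → row (6,0) (6,0) (0,6) (0,6) (1,0) (1,0)
{e/U/x/Mid, e/U/x/Lo, e/U/z/Mid, e/U/z/Lo} → row (6,0) (6,0) (3,-1) (3,-1) (1,0) (1,0)
{b/W/x/Mid, b/W/x/Lo, b/U/x/Mid, b/U/x/Lo} → row (6,0) (6,0) (4,-4) (3,-3) (1,0) (1,0)
{b/W/z/Mid, b/W/z/Lo, b/U/z/Mid, b/U/z/Lo} → row (6,0) (6,0) (0,-4) (0,-4) (1,0) (1,0)
That's 6 distinct rows out of 24 strategies.

6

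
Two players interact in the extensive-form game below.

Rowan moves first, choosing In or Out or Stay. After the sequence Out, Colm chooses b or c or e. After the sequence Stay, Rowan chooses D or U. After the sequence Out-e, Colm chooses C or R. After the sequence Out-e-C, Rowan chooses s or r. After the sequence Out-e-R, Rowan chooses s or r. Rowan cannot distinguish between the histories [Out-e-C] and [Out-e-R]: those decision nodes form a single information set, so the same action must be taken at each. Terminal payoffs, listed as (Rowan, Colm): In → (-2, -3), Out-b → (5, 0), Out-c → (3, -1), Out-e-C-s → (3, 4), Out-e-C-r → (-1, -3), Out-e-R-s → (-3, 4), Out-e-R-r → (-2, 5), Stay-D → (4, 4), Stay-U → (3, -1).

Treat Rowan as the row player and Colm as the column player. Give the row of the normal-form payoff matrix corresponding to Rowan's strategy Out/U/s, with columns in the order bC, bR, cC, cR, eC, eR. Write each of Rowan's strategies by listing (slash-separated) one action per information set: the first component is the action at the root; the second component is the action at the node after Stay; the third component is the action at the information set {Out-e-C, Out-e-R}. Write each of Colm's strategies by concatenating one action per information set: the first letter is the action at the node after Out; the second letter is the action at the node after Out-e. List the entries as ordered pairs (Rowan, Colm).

vs bC: Rowan plays Out → Colm plays b at [Out] → (5, 0)
vs bR: Rowan plays Out → Colm plays b at [Out] → (5, 0)
vs cC: Rowan plays Out → Colm plays c at [Out] → (3, -1)
vs cR: Rowan plays Out → Colm plays c at [Out] → (3, -1)
vs eC: Rowan plays Out → Colm plays e at [Out] → Colm plays C at [Out-e] → Rowan plays s at [Out-e-C] → (3, 4)
vs eR: Rowan plays Out → Colm plays e at [Out] → Colm plays R at [Out-e] → Rowan plays s at [Out-e-R] → (-3, 4)

(5,0) (5,0) (3,-1) (3,-1) (3,4) (-3,4)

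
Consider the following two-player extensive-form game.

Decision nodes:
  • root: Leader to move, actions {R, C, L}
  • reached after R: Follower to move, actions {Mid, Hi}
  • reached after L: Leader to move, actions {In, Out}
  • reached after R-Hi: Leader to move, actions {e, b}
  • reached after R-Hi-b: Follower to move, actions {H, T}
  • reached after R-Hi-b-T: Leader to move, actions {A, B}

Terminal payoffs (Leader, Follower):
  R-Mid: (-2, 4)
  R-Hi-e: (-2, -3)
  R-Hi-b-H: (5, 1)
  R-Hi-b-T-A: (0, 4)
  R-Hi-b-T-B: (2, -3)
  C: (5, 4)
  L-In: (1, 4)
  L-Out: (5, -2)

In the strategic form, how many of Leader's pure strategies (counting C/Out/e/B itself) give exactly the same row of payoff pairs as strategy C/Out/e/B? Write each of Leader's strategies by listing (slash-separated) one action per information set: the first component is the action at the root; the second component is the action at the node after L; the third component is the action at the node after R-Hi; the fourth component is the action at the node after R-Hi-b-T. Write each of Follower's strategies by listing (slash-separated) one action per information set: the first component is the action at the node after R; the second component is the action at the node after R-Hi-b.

8

Row for C/Out/e/B (columns Mid/H, Mid/T, Hi/H, Hi/T): (5,4) (5,4) (5,4) (5,4).
Under C/Out/e/B, Leader's choice at the node after L and at the node after R-Hi and at the node after R-Hi-b-T can never be reached regardless of what Follower does, so varying those choices leaves every outcome unchanged.
Holding the reachable choices fixed and varying the unreachable ones freely already gives 2 × 2 × 2 = 8 equivalent strategies.
No other strategy reproduces this row, so those 8 are the full class: C/In/e/A, C/In/e/B, C/In/b/A, C/In/b/B, C/Out/e/A, C/Out/e/B, C/Out/b/A, C/Out/b/B.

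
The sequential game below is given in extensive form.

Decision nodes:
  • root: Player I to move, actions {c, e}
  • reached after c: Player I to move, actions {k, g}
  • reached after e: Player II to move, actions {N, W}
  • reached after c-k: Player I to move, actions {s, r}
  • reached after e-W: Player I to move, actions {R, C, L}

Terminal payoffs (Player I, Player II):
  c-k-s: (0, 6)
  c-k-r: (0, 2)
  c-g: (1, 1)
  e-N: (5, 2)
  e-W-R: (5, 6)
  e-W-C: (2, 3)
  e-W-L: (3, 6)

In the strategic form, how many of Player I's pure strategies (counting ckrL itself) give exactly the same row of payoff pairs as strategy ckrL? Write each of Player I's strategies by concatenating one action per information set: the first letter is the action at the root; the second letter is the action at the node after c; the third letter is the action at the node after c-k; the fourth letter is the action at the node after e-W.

Row for ckrL (columns N, W): (0,2) (0,2).
Under ckrL, Player I's choice at the node after e-W can never be reached regardless of what Player II does, so varying those choices leaves every outcome unchanged.
Holding the reachable choices fixed and varying the unreachable one freely already gives 3 equivalent strategies.
No other strategy reproduces this row, so those 3 are the full class: ckrR, ckrC, ckrL.

3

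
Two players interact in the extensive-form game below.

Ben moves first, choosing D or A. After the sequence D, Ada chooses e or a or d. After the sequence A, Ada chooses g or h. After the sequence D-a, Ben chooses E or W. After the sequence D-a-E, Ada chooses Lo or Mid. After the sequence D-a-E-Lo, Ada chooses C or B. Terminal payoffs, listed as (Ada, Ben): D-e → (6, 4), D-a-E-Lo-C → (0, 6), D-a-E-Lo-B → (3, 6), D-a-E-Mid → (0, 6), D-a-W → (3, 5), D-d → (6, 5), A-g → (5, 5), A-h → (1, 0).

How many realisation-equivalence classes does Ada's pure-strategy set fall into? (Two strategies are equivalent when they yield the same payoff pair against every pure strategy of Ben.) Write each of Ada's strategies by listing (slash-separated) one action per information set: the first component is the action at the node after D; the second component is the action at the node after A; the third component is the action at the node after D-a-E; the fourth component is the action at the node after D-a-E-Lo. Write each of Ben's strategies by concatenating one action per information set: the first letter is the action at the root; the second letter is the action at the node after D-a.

Ada has 24 pure strategies: e/g/Lo/C, e/g/Lo/B, e/g/Mid/C, e/g/Mid/B, e/h/Lo/C, e/h/Lo/B, e/h/Mid/C, e/h/Mid/B, a/g/Lo/C, a/g/Lo/B, a/g/Mid/C, a/g/Mid/B, a/h/Lo/C, a/h/Lo/B, a/h/Mid/C, a/h/Mid/B, d/g/Lo/C, d/g/Lo/B, d/g/Mid/C, d/g/Mid/B, d/h/Lo/C, d/h/Lo/B, d/h/Mid/C, d/h/Mid/B. Columns: DE, DW, AE, AW.
{e/g/Lo/C, e/g/Lo/B, e/g/Mid/C, e/g/Mid/B} → row (6,4) (6,4) (5,5) (5,5)
{e/h/Lo/C, e/h/Lo/B, e/h/Mid/C, e/h/Mid/B} → row (6,4) (6,4) (1,0) (1,0)
{a/g/Lo/C, a/g/Mid/C, a/g/Mid/B} → row (0,6) (3,5) (5,5) (5,5)
{a/g/Lo/B} → row (3,6) (3,5) (5,5) (5,5)
{a/h/Lo/C, a/h/Mid/C, a/h/Mid/B} → row (0,6) (3,5) (1,0) (1,0)
{a/h/Lo/B} → row (3,6) (3,5) (1,0) (1,0)
{d/g/Lo/C, d/g/Lo/B, d/g/Mid/C, d/g/Mid/B} → row (6,5) (6,5) (5,5) (5,5)
{d/h/Lo/C, d/h/Lo/B, d/h/Mid/C, d/h/Mid/B} → row (6,5) (6,5) (1,0) (1,0)
That's 8 distinct rows out of 24 strategies.

8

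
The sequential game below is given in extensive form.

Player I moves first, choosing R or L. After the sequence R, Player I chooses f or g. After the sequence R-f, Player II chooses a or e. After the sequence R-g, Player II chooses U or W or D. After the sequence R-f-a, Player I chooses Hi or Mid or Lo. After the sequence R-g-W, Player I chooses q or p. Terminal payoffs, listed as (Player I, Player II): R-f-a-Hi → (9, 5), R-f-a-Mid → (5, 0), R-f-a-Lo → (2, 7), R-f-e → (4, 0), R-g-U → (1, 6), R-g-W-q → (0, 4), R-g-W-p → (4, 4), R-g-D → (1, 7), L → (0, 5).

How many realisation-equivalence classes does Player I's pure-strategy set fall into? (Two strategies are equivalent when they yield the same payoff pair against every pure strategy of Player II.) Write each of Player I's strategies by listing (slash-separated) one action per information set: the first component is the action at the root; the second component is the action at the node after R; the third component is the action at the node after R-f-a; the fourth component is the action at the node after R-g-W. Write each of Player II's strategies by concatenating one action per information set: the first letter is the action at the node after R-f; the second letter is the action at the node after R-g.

6

Player I has 24 pure strategies: R/f/Hi/q, R/f/Hi/p, R/f/Mid/q, R/f/Mid/p, R/f/Lo/q, R/f/Lo/p, R/g/Hi/q, R/g/Hi/p, R/g/Mid/q, R/g/Mid/p, R/g/Lo/q, R/g/Lo/p, L/f/Hi/q, L/f/Hi/p, L/f/Mid/q, L/f/Mid/p, L/f/Lo/q, L/f/Lo/p, L/g/Hi/q, L/g/Hi/p, L/g/Mid/q, L/g/Mid/p, L/g/Lo/q, L/g/Lo/p. Columns: aU, aW, aD, eU, eW, eD.
{R/f/Hi/q, R/f/Hi/p} → row (9,5) (9,5) (9,5) (4,0) (4,0) (4,0)
{R/f/Mid/q, R/f/Mid/p} → row (5,0) (5,0) (5,0) (4,0) (4,0) (4,0)
{R/f/Lo/q, R/f/Lo/p} → row (2,7) (2,7) (2,7) (4,0) (4,0) (4,0)
{R/g/Hi/q, R/g/Mid/q, R/g/Lo/q} → row (1,6) (0,4) (1,7) (1,6) (0,4) (1,7)
{R/g/Hi/p, R/g/Mid/p, R/g/Lo/p} → row (1,6) (4,4) (1,7) (1,6) (4,4) (1,7)
{L/f/Hi/q, L/f/Hi/p, L/f/Mid/q, L/f/Mid/p, L/f/Lo/q, L/f/Lo/p, L/g/Hi/q, L/g/Hi/p, L/g/Mid/q, L/g/Mid/p, L/g/Lo/q, L/g/Lo/p} → row (0,5) (0,5) (0,5) (0,5) (0,5) (0,5)
That's 6 distinct rows out of 24 strategies.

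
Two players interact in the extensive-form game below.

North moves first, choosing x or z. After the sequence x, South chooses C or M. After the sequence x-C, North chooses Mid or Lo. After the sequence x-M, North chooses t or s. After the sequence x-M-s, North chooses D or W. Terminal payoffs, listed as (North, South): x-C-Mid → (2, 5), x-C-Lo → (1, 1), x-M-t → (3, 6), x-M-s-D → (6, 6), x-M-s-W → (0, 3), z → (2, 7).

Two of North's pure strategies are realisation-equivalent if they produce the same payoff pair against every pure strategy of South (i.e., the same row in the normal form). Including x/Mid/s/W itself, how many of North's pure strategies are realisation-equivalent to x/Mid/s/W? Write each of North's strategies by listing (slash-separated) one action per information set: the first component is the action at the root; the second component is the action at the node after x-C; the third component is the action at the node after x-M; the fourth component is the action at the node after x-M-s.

Row for x/Mid/s/W (columns C, M): (2,5) (0,3).
Every one of North's information sets is on the play path for some reply by South when North follows x/Mid/s/W.
Changing the action at any of them therefore changes at least one column, so only x/Mid/s/W itself gives this row.

1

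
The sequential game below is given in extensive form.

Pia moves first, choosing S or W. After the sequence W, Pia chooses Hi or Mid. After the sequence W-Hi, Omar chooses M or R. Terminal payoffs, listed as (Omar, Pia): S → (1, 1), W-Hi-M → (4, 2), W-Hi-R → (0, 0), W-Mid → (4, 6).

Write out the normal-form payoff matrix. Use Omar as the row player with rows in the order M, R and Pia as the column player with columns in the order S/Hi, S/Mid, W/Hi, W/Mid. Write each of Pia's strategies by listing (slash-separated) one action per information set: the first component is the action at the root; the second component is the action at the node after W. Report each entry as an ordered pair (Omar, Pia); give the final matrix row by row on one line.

M: (1,1) (1,1) (4,2) (4,6) | R: (1,1) (1,1) (0,0) (4,6)

Row M: S/Hi→(1,1), S/Mid→(1,1), W/Hi→(4,2), W/Mid→(4,6)
Row R: S/Hi→(1,1), S/Mid→(1,1), W/Hi→(0,0), W/Mid→(4,6)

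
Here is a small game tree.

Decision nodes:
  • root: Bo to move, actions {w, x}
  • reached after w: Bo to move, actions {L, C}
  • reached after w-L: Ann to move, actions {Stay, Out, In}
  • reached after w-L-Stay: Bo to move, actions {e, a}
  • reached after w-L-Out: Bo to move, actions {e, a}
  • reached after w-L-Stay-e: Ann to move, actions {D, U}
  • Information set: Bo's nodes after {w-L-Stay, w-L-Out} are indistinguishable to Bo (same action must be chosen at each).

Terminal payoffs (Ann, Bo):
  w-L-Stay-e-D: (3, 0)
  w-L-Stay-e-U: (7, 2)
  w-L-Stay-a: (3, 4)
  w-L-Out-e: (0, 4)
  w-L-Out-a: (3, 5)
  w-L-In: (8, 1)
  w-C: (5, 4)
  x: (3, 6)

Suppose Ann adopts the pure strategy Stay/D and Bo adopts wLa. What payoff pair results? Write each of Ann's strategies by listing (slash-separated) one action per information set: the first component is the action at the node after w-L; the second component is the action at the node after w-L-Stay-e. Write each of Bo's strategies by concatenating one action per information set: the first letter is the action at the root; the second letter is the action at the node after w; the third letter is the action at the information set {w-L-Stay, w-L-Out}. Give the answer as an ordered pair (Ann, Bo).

Trace the play path from the root:
  Bo plays w
  Bo plays L at [w]
  Ann plays Stay at [w-L]
  Bo plays a at [w-L-Stay]
→ terminal payoff (3, 4).
(Ann's choice at the node after w-L-Stay-e is never reached on this path, so it doesn't affect the outcome.)

(3, 4)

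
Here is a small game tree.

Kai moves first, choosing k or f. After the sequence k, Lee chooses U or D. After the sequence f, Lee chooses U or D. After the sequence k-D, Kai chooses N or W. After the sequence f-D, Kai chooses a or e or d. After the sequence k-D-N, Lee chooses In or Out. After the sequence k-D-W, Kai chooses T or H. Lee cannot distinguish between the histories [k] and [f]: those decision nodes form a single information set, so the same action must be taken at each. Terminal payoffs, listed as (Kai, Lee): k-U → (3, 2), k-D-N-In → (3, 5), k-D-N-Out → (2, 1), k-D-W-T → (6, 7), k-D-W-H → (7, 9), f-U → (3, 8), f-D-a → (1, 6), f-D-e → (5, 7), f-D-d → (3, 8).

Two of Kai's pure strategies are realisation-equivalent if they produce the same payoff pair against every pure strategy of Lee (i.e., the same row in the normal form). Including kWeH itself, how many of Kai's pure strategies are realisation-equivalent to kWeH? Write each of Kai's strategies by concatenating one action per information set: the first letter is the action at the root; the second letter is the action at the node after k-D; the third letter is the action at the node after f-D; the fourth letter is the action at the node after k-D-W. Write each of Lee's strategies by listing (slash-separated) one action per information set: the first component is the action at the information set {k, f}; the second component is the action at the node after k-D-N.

3

Row for kWeH (columns U/In, U/Out, D/In, D/Out): (3,2) (3,2) (7,9) (7,9).
Under kWeH, Kai's choice at the node after f-D can never be reached regardless of what Lee does, so varying those choices leaves every outcome unchanged.
Holding the reachable choices fixed and varying the unreachable one freely already gives 3 equivalent strategies.
No other strategy reproduces this row, so those 3 are the full class: kWaH, kWeH, kWdH.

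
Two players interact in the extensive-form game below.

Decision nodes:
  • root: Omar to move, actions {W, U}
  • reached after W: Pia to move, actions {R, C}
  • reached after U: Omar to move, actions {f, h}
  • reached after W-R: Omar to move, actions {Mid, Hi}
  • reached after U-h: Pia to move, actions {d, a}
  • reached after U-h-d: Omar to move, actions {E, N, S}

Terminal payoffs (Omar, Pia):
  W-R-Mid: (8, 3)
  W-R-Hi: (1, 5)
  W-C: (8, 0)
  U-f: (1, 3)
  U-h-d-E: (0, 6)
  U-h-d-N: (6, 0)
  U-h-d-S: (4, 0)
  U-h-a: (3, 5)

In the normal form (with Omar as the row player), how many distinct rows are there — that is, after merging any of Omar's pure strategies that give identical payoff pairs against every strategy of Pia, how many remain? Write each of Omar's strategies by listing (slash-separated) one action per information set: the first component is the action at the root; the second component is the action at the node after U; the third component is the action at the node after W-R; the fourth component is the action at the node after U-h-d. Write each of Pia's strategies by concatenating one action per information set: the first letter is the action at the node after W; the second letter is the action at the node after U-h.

Omar has 24 pure strategies: W/f/Mid/E, W/f/Mid/N, W/f/Mid/S, W/f/Hi/E, W/f/Hi/N, W/f/Hi/S, W/h/Mid/E, W/h/Mid/N, W/h/Mid/S, W/h/Hi/E, W/h/Hi/N, W/h/Hi/S, U/f/Mid/E, U/f/Mid/N, U/f/Mid/S, U/f/Hi/E, U/f/Hi/N, U/f/Hi/S, U/h/Mid/E, U/h/Mid/N, U/h/Mid/S, U/h/Hi/E, U/h/Hi/N, U/h/Hi/S. Columns: Rd, Ra, Cd, Ca.
{W/f/Mid/E, W/f/Mid/N, W/f/Mid/S, W/h/Mid/E, W/h/Mid/N, W/h/Mid/S} → row (8,3) (8,3) (8,0) (8,0)
{W/f/Hi/E, W/f/Hi/N, W/f/Hi/S, W/h/Hi/E, W/h/Hi/N, W/h/Hi/S} → row (1,5) (1,5) (8,0) (8,0)
{U/f/Mid/E, U/f/Mid/N, U/f/Mid/S, U/f/Hi/E, U/f/Hi/N, U/f/Hi/S} → row (1,3) (1,3) (1,3) (1,3)
{U/h/Mid/E, U/h/Hi/E} → row (0,6) (3,5) (0,6) (3,5)
{U/h/Mid/N, U/h/Hi/N} → row (6,0) (3,5) (6,0) (3,5)
{U/h/Mid/S, U/h/Hi/S} → row (4,0) (3,5) (4,0) (3,5)
That's 6 distinct rows out of 24 strategies.

6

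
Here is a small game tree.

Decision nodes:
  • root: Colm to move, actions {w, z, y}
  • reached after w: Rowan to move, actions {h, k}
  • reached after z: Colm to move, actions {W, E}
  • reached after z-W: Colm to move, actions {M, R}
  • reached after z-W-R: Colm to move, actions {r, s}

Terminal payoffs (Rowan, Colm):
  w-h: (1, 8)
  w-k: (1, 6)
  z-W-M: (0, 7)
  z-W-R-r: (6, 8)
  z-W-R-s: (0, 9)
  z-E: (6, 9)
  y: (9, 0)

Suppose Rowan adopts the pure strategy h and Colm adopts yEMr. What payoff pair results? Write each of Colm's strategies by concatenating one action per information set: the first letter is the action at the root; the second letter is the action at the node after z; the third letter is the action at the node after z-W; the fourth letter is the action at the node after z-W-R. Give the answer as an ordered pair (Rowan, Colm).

(9, 0)

Trace the play path from the root:
  Colm plays y
→ terminal payoff (9, 0).
(Rowan's choice at the node after w is never reached on this path, so it doesn't affect the outcome.)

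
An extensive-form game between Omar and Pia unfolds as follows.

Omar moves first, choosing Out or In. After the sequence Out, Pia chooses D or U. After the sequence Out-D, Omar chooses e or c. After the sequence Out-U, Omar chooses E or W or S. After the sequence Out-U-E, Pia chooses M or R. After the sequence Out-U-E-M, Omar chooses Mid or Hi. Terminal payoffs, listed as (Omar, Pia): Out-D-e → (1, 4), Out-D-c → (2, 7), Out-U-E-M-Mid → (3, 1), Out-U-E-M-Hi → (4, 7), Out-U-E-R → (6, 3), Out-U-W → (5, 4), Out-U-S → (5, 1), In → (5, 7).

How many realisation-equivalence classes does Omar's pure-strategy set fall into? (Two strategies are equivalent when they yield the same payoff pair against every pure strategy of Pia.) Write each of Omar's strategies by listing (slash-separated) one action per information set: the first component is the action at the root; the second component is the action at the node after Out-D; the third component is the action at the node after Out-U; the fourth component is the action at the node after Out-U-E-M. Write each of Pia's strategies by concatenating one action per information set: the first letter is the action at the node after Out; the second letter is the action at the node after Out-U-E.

Omar has 24 pure strategies: Out/e/E/Mid, Out/e/E/Hi, Out/e/W/Mid, Out/e/W/Hi, Out/e/S/Mid, Out/e/S/Hi, Out/c/E/Mid, Out/c/E/Hi, Out/c/W/Mid, Out/c/W/Hi, Out/c/S/Mid, Out/c/S/Hi, In/e/E/Mid, In/e/E/Hi, In/e/W/Mid, In/e/W/Hi, In/e/S/Mid, In/e/S/Hi, In/c/E/Mid, In/c/E/Hi, In/c/W/Mid, In/c/W/Hi, In/c/S/Mid, In/c/S/Hi. Columns: DM, DR, UM, UR.
{Out/e/E/Mid} → row (1,4) (1,4) (3,1) (6,3)
{Out/e/E/Hi} → row (1,4) (1,4) (4,7) (6,3)
{Out/e/W/Mid, Out/e/W/Hi} → row (1,4) (1,4) (5,4) (5,4)
{Out/e/S/Mid, Out/e/S/Hi} → row (1,4) (1,4) (5,1) (5,1)
{Out/c/E/Mid} → row (2,7) (2,7) (3,1) (6,3)
{Out/c/E/Hi} → row (2,7) (2,7) (4,7) (6,3)
{Out/c/W/Mid, Out/c/W/Hi} → row (2,7) (2,7) (5,4) (5,4)
{Out/c/S/Mid, Out/c/S/Hi} → row (2,7) (2,7) (5,1) (5,1)
{In/e/E/Mid, In/e/E/Hi, In/e/W/Mid, In/e/W/Hi, In/e/S/Mid, In/e/S/Hi, In/c/E/Mid, In/c/E/Hi, In/c/W/Mid, In/c/W/Hi, In/c/S/Mid, In/c/S/Hi} → row (5,7) (5,7) (5,7) (5,7)
That's 9 distinct rows out of 24 strategies.

9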